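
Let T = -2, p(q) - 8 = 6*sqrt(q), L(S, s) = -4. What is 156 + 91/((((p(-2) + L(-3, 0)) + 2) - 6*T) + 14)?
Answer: 21736/137 - 273*I*sqrt(2)/548 ≈ 158.66 - 0.70453*I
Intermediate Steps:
p(q) = 8 + 6*sqrt(q)
156 + 91/((((p(-2) + L(-3, 0)) + 2) - 6*T) + 14) = 156 + 91/(((((8 + 6*sqrt(-2)) - 4) + 2) - 6*(-2)) + 14) = 156 + 91/(((((8 + 6*(I*sqrt(2))) - 4) + 2) + 12) + 14) = 156 + 91/(((((8 + 6*I*sqrt(2)) - 4) + 2) + 12) + 14) = 156 + 91/((((4 + 6*I*sqrt(2)) + 2) + 12) + 14) = 156 + 91/(((6 + 6*I*sqrt(2)) + 12) + 14) = 156 + 91/((18 + 6*I*sqrt(2)) + 14) = 156 + 91/(32 + 6*I*sqrt(2))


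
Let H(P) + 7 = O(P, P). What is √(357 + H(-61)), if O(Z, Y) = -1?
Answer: √349 ≈ 18.682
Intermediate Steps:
H(P) = -8 (H(P) = -7 - 1 = -8)
√(357 + H(-61)) = √(357 - 8) = √349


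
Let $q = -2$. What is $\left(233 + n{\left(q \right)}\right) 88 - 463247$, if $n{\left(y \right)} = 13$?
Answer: $-441599$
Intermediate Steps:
$\left(233 + n{\left(q \right)}\right) 88 - 463247 = \left(233 + 13\right) 88 - 463247 = 246 \cdot 88 - 463247 = 21648 - 463247 = -441599$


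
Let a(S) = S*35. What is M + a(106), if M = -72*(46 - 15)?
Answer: 1478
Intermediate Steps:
a(S) = 35*S
M = -2232 (M = -72*31 = -2232)
M + a(106) = -2232 + 35*106 = -2232 + 3710 = 1478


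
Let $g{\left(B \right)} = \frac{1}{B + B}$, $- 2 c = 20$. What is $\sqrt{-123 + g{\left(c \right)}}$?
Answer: $\frac{i \sqrt{12305}}{10} \approx 11.093 i$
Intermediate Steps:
$c = -10$ ($c = \left(- \frac{1}{2}\right) 20 = -10$)
$g{\left(B \right)} = \frac{1}{2 B}$
$\sqrt{-123 + g{\left(c \right)}} = \sqrt{-123 + \frac{1}{2 \left(-10\right)}} = \sqrt{-123 + \frac{1}{2} \left(- \frac{1}{10}\right)} = \sqrt{-123 - \frac{1}{20}} = \sqrt{- \frac{2461}{20}} = \frac{i \sqrt{12305}}{10}$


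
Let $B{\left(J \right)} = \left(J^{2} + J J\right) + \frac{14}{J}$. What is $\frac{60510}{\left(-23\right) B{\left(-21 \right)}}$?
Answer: $- \frac{90765}{30406} \approx -2.9851$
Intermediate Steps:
$B{\left(J \right)} = 2 J^{2} + \frac{14}{J}$ ($B{\left(J \right)} = \left(J^{2} + J^{2}\right) + \frac{14}{J} = 2 J^{2} + \frac{14}{J}$)
$\frac{60510}{\left(-23\right) B{\left(-21 \right)}} = \frac{60510}{\left(-23\right) \frac{2 \left(7 + \left(-21\right)^{3}\right)}{-21}} = \frac{60510}{\left(-23\right) 2 \left(- \frac{1}{21}\right) \left(7 - 9261\right)} = \frac{60510}{\left(-23\right) 2 \left(- \frac{1}{21}\right) \left(-9254\right)} = \frac{60510}{\left(-23\right) \frac{2644}{3}} = \frac{60510}{- \frac{60812}{3}} = 60510 \left(- \frac{3}{60812}\right) = - \frac{90765}{30406}$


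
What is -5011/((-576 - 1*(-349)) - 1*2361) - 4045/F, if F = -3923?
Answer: 30126613/10152724 ≈ 2.9673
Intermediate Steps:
-5011/((-576 - 1*(-349)) - 1*2361) - 4045/F = -5011/((-576 - 1*(-349)) - 1*2361) - 4045/(-3923) = -5011/((-576 + 349) - 2361) - 4045*(-1/3923) = -5011/(-227 - 2361) + 4045/3923 = -5011/(-2588) + 4045/3923 = -5011*(-1/2588) + 4045/3923 = 5011/2588 + 4045/3923 = 30126613/10152724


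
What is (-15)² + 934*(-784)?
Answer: -732031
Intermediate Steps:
(-15)² + 934*(-784) = 225 - 732256 = -732031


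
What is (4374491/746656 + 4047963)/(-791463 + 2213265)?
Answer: 3022440236219/1061596994112 ≈ 2.8471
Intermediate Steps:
(4374491/746656 + 4047963)/(-791463 + 2213265) = (4374491*(1/746656) + 4047963)/1421802 = (4374491/746656 + 4047963)*(1/1421802) = (3022440236219/746656)*(1/1421802) = 3022440236219/1061596994112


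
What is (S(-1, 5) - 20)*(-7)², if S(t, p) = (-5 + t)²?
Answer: 784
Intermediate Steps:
(S(-1, 5) - 20)*(-7)² = ((-5 - 1)² - 20)*(-7)² = ((-6)² - 20)*49 = (36 - 20)*49 = 16*49 = 784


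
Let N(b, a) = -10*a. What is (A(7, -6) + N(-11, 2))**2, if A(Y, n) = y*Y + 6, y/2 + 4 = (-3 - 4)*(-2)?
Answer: 15876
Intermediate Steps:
y = 20 (y = -8 + 2*((-3 - 4)*(-2)) = -8 + 2*(-7*(-2)) = -8 + 2*14 = -8 + 28 = 20)
A(Y, n) = 6 + 20*Y (A(Y, n) = 20*Y + 6 = 6 + 20*Y)
(A(7, -6) + N(-11, 2))**2 = ((6 + 20*7) - 10*2)**2 = ((6 + 140) - 20)**2 = (146 - 20)**2 = 126**2 = 15876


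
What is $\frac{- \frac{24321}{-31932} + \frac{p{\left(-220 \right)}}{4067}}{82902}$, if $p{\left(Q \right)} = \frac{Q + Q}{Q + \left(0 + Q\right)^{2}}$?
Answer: $\frac{2406888241}{261979257167208} \approx 9.1873 \cdot 10^{-6}$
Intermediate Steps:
$p{\left(Q \right)} = \frac{2 Q}{Q + Q^{2}}$
$\frac{- \frac{24321}{-31932} + \frac{p{\left(-220 \right)}}{4067}}{82902} = \frac{- \frac{24321}{-31932} + \frac{2 \frac{1}{1 - 220}}{4067}}{82902} = \left(\left(-24321\right) \left(- \frac{1}{31932}\right) + \frac{2}{-219} \cdot \frac{1}{4067}\right) \frac{1}{82902} = \left(\frac{8107}{10644} + 2 \left(- \frac{1}{219}\right) \frac{1}{4067}\right) \frac{1}{82902} = \left(\frac{8107}{10644} - \frac{2}{890673}\right) \frac{1}{82902} = \frac{2406888241}{3160107804} \cdot \frac{1}{82902} = \frac{2406888241}{261979257167208}$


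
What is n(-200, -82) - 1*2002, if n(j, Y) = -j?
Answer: -1802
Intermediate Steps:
n(-200, -82) - 1*2002 = -1*(-200) - 1*2002 = 200 - 2002 = -1802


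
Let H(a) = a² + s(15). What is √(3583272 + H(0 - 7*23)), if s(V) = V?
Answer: 2*√902302 ≈ 1899.8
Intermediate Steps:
H(a) = 15 + a² (H(a) = a² + 15 = 15 + a²)
√(3583272 + H(0 - 7*23)) = √(3583272 + (15 + (0 - 7*23)²)) = √(3583272 + (15 + (0 - 161)²)) = √(3583272 + (15 + (-161)²)) = √(3583272 + (15 + 25921)) = √(3583272 + 25936) = √3609208 = 2*√902302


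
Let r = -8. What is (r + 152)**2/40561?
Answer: 20736/40561 ≈ 0.51123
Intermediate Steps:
(r + 152)**2/40561 = (-8 + 152)**2/40561 = 144**2*(1/40561) = 20736*(1/40561) = 20736/40561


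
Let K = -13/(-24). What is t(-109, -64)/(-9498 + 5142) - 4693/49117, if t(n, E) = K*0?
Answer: -4693/49117 ≈ -0.095547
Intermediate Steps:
K = 13/24 (K = -13*(-1/24) = 13/24 ≈ 0.54167)
t(n, E) = 0 (t(n, E) = (13/24)*0 = 0)
t(-109, -64)/(-9498 + 5142) - 4693/49117 = 0/(-9498 + 5142) - 4693/49117 = 0/(-4356) - 4693*1/49117 = 0*(-1/4356) - 4693/49117 = 0 - 4693/49117 = -4693/49117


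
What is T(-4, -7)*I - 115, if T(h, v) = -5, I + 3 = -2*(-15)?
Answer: -250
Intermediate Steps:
I = 27 (I = -3 - 2*(-15) = -3 + 30 = 27)
T(-4, -7)*I - 115 = -5*27 - 115 = -135 - 115 = -250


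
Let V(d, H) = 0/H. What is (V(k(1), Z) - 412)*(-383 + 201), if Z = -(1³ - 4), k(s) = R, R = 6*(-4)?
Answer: 74984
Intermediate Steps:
R = -24
k(s) = -24
Z = 3 (Z = -(1 - 4) = -1*(-3) = 3)
V(d, H) = 0
(V(k(1), Z) - 412)*(-383 + 201) = (0 - 412)*(-383 + 201) = -412*(-182) = 74984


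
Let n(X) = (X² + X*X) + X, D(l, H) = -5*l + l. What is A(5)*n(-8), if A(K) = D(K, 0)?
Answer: -2400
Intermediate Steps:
D(l, H) = -4*l
A(K) = -4*K
n(X) = X + 2*X² (n(X) = (X² + X²) + X = 2*X² + X = X + 2*X²)
A(5)*n(-8) = (-4*5)*(-8*(1 + 2*(-8))) = -(-160)*(1 - 16) = -(-160)*(-15) = -20*120 = -2400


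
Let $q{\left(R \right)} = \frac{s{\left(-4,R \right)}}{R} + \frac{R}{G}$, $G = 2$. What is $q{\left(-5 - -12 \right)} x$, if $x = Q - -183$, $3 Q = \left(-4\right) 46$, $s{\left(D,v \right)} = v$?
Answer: $\frac{1095}{2} \approx 547.5$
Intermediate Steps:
$Q = - \frac{184}{3}$ ($Q = \frac{\left(-4\right) 46}{3} = \frac{1}{3} \left(-184\right) = - \frac{184}{3} \approx -61.333$)
$x = \frac{365}{3}$ ($x = - \frac{184}{3} - -183 = - \frac{184}{3} + 183 = \frac{365}{3} \approx 121.67$)
$q{\left(R \right)} = 1 + \frac{R}{2}$ ($q{\left(R \right)} = \frac{R}{R} + \frac{R}{2} = 1 + R \frac{1}{2} = 1 + \frac{R}{2}$)
$q{\left(-5 - -12 \right)} x = \left(1 + \frac{-5 - -12}{2}\right) \frac{365}{3} = \left(1 + \frac{-5 + 12}{2}\right) \frac{365}{3} = \left(1 + \frac{1}{2} \cdot 7\right) \frac{365}{3} = \left(1 + \frac{7}{2}\right) \frac{365}{3} = \frac{9}{2} \cdot \frac{365}{3} = \frac{1095}{2}$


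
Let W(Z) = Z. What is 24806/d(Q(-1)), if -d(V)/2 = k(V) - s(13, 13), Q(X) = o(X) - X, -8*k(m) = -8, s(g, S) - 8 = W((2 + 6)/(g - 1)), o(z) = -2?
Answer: 37209/23 ≈ 1617.8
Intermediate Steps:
s(g, S) = 8 + 8/(-1 + g) (s(g, S) = 8 + (2 + 6)/(g - 1) = 8 + 8/(-1 + g))
k(m) = 1 (k(m) = -⅛*(-8) = 1)
Q(X) = -2 - X
d(V) = 46/3 (d(V) = -2*(1 - 8*13/(-1 + 13)) = -2*(1 - 8*13/12) = -2*(1 - 1*26/3) = -2*(1 - 26/3) = -2*(-23/3) = 46/3)
24806/d(Q(-1)) = 24806/(46/3) = 24806*(3/46) = 37209/23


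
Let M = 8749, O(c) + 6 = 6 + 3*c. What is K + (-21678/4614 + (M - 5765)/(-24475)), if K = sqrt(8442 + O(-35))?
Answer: -90722871/18821275 + sqrt(8337) ≈ 86.487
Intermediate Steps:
O(c) = 3*c (O(c) = -6 + (6 + 3*c) = 3*c)
K = sqrt(8337) (K = sqrt(8442 + 3*(-35)) = sqrt(8442 - 105) = sqrt(8337) ≈ 91.307)
K + (-21678/4614 + (M - 5765)/(-24475)) = sqrt(8337) + (-21678/4614 + (8749 - 5765)/(-24475)) = sqrt(8337) + (-21678*1/4614 + 2984*(-1/24475)) = sqrt(8337) + (-3613/769 - 2984/24475) = sqrt(8337) - 90722871/18821275 = -90722871/18821275 + sqrt(8337)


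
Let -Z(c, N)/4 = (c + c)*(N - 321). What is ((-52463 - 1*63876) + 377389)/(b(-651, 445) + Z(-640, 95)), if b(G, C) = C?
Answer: -10442/46267 ≈ -0.22569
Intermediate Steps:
Z(c, N) = -8*c*(-321 + N) (Z(c, N) = -4*(c + c)*(N - 321) = -4*2*c*(-321 + N) = -8*c*(-321 + N))
((-52463 - 1*63876) + 377389)/(b(-651, 445) + Z(-640, 95)) = ((-52463 - 1*63876) + 377389)/(445 + 8*(-640)*(321 - 1*95)) = ((-52463 - 63876) + 377389)/(445 + 8*(-640)*(321 - 95)) = (-116339 + 377389)/(445 + 8*(-640)*226) = 261050/(445 - 1157120) = 261050/(-1156675) = 261050*(-1/1156675) = -10442/46267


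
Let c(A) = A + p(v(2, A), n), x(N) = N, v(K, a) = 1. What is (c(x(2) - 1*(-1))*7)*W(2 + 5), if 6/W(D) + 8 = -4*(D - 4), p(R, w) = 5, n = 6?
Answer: -84/5 ≈ -16.800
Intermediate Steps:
c(A) = 5 + A (c(A) = A + 5 = 5 + A)
W(D) = 6/(8 - 4*D) (W(D) = 6/(-8 - 4*(D - 4)) = 6/(-8 - 4*(-4 + D)) = 6/(-8 + (16 - 4*D)) = 6/(8 - 4*D))
(c(x(2) - 1*(-1))*7)*W(2 + 5) = ((5 + (2 - 1*(-1)))*7)*(-3/(-4 + 2*(2 + 5))) = ((5 + (2 + 1))*7)*(-3/(-4 + 2*7)) = ((5 + 3)*7)*(-3/(-4 + 14)) = (8*7)*(-3/10) = 56*(-3*⅒) = 56*(-3/10) = -84/5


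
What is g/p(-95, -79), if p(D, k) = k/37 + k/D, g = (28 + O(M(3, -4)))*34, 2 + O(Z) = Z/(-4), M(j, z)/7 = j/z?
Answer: -26112935/36656 ≈ -712.38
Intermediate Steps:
M(j, z) = 7*j/z (M(j, z) = 7*(j/z) = 7*j/z)
O(Z) = -2 - Z/4 (O(Z) = -2 + Z/(-4) = -2 + Z*(-¼) = -2 - Z/4)
g = 7429/8 (g = (28 + (-2 - 7*3/(4*(-4))))*34 = (28 + (-2 - 7*3*(-1)/(4*4)))*34 = (28 + (-2 - ¼*(-21/4)))*34 = (28 + (-2 + 21/16))*34 = (28 - 11/16)*34 = (437/16)*34 = 7429/8 ≈ 928.63)
p(D, k) = k/37 + k/D (p(D, k) = k*(1/37) + k/D = k/37 + k/D)
g/p(-95, -79) = 7429/(8*((1/37)*(-79) - 79/(-95))) = 7429/(8*(-79/37 - 79*(-1/95))) = 7429/(8*(-79/37 + 79/95)) = 7429/(8*(-4582/3515)) = (7429/8)*(-3515/4582) = -26112935/36656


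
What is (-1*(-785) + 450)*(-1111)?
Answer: -1372085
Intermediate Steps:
(-1*(-785) + 450)*(-1111) = (785 + 450)*(-1111) = 1235*(-1111) = -1372085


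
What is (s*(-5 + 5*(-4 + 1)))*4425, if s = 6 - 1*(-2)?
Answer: -708000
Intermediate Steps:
s = 8 (s = 6 + 2 = 8)
(s*(-5 + 5*(-4 + 1)))*4425 = (8*(-5 + 5*(-4 + 1)))*4425 = (8*(-5 + 5*(-3)))*4425 = (8*(-5 - 15))*4425 = (8*(-20))*4425 = -160*4425 = -708000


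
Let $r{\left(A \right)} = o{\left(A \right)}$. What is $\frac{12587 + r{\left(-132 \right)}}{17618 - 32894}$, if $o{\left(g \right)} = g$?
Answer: $- \frac{12455}{15276} \approx -0.81533$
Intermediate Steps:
$r{\left(A \right)} = A$
$\frac{12587 + r{\left(-132 \right)}}{17618 - 32894} = \frac{12587 - 132}{17618 - 32894} = \frac{12455}{-15276} = 12455 \left(- \frac{1}{15276}\right) = - \frac{12455}{15276}$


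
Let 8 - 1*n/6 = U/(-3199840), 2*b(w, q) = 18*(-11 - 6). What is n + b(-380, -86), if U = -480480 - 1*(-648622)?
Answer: -83743587/799960 ≈ -104.68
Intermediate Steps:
U = 168142 (U = -480480 + 648622 = 168142)
b(w, q) = -153 (b(w, q) = (18*(-11 - 6))/2 = (18*(-17))/2 = (1/2)*(-306) = -153)
n = 38650293/799960 (n = 48 - 1008852/(-3199840) = 48 - 1008852*(-1)/3199840 = 48 - 6*(-84071/1599920) = 48 + 252213/799960 = 38650293/799960 ≈ 48.315)
n + b(-380, -86) = 38650293/799960 - 153 = -83743587/799960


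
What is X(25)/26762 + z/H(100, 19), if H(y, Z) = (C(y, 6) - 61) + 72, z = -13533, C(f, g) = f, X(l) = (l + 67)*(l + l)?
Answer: -60276591/495097 ≈ -121.75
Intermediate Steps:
X(l) = 2*l*(67 + l) (X(l) = (67 + l)*(2*l) = 2*l*(67 + l))
H(y, Z) = 11 + y (H(y, Z) = (y - 61) + 72 = (-61 + y) + 72 = 11 + y)
X(25)/26762 + z/H(100, 19) = (2*25*(67 + 25))/26762 - 13533/(11 + 100) = (2*25*92)*(1/26762) - 13533/111 = 4600*(1/26762) - 13533*1/111 = 2300/13381 - 4511/37 = -60276591/495097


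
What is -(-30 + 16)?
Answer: 14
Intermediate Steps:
-(-30 + 16) = -1*(-14) = 14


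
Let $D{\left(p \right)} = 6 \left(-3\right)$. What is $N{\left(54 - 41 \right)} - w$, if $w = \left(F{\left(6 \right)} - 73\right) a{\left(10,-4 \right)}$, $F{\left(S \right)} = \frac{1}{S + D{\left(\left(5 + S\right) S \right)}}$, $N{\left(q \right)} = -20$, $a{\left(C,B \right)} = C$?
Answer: $\frac{4265}{6} \approx 710.83$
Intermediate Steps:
$D{\left(p \right)} = -18$
$F{\left(S \right)} = \frac{1}{-18 + S}$ ($F{\left(S \right)} = \frac{1}{S - 18} = \frac{1}{-18 + S}$)
$w = - \frac{4385}{6}$ ($w = \left(\frac{1}{-18 + 6} - 73\right) 10 = \left(\frac{1}{-12} - 73\right) 10 = \left(- \frac{1}{12} - 73\right) 10 = \left(- \frac{877}{12}\right) 10 = - \frac{4385}{6} \approx -730.83$)
$N{\left(54 - 41 \right)} - w = -20 - - \frac{4385}{6} = -20 + \frac{4385}{6} = \frac{4265}{6}$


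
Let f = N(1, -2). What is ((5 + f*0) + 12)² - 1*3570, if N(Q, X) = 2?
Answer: -3281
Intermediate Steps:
f = 2
((5 + f*0) + 12)² - 1*3570 = ((5 + 2*0) + 12)² - 1*3570 = ((5 + 0) + 12)² - 3570 = (5 + 12)² - 3570 = 17² - 3570 = 289 - 3570 = -3281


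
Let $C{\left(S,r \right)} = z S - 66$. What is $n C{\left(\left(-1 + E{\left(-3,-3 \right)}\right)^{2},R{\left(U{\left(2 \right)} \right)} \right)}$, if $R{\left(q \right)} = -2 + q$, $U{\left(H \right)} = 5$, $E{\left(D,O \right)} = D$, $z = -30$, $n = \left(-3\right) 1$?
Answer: $1638$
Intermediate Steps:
$n = -3$
$C{\left(S,r \right)} = -66 - 30 S$ ($C{\left(S,r \right)} = - 30 S - 66 = -66 - 30 S$)
$n C{\left(\left(-1 + E{\left(-3,-3 \right)}\right)^{2},R{\left(U{\left(2 \right)} \right)} \right)} = - 3 \left(-66 - 30 \left(-1 - 3\right)^{2}\right) = - 3 \left(-66 - 30 \left(-4\right)^{2}\right) = - 3 \left(-66 - 480\right) = \left(-3\right) \left(-546\right) = 1638$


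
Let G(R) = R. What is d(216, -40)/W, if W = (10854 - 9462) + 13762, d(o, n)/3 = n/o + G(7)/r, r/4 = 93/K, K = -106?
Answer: -3649/8455932 ≈ -0.00043153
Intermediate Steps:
r = -186/53 (r = 4*(93/(-106)) = 4*(93*(-1/106)) = 4*(-93/106) = -186/53 ≈ -3.5094)
d(o, n) = -371/62 + 3*n/o (d(o, n) = 3*(n/o + 7/(-186/53)) = 3*(n/o + 7*(-53/186)) = 3*(n/o - 371/186) = 3*(-371/186 + n/o) = -371/62 + 3*n/o)
W = 15154 (W = 1392 + 13762 = 15154)
d(216, -40)/W = (-371/62 + 3*(-40)/216)/15154 = (-371/62 + 3*(-40)*(1/216))*(1/15154) = (-371/62 - 5/9)*(1/15154) = -3649/558*1/15154 = -3649/8455932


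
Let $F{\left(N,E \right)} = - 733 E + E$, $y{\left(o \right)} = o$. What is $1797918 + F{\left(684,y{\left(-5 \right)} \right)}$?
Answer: $1801578$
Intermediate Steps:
$F{\left(N,E \right)} = - 732 E$
$1797918 + F{\left(684,y{\left(-5 \right)} \right)} = 1797918 - -3660 = 1797918 + 3660 = 1801578$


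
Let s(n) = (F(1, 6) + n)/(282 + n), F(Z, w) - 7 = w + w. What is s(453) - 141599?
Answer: -104074793/735 ≈ -1.4160e+5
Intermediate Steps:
F(Z, w) = 7 + 2*w (F(Z, w) = 7 + (w + w) = 7 + 2*w)
s(n) = (19 + n)/(282 + n) (s(n) = ((7 + 2*6) + n)/(282 + n) = ((7 + 12) + n)/(282 + n) = (19 + n)/(282 + n))
s(453) - 141599 = (19 + 453)/(282 + 453) - 141599 = 472/735 - 141599 = -104074793/735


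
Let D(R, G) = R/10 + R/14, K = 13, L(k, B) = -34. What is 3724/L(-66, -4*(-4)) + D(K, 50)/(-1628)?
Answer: -53049043/484330 ≈ -109.53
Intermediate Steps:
D(R, G) = 6*R/35 (D(R, G) = R*(⅒) + R*(1/14) = R/10 + R/14 = 6*R/35)
3724/L(-66, -4*(-4)) + D(K, 50)/(-1628) = 3724/(-34) + ((6/35)*13)/(-1628) = 3724*(-1/34) + (78/35)*(-1/1628) = -1862/17 - 39/28490 = -53049043/484330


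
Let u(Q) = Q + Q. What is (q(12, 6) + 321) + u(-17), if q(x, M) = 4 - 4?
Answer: 287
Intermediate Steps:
q(x, M) = 0
u(Q) = 2*Q
(q(12, 6) + 321) + u(-17) = (0 + 321) + 2*(-17) = 321 - 34 = 287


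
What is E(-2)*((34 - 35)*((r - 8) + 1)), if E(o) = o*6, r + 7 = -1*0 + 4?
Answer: -120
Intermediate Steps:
r = -3 (r = -7 + (-1*0 + 4) = -7 + (0 + 4) = -7 + 4 = -3)
E(o) = 6*o
E(-2)*((34 - 35)*((r - 8) + 1)) = (6*(-2))*((34 - 35)*((-3 - 8) + 1)) = -(-12)*(-11 + 1) = -(-12)*(-10) = -12*10 = -120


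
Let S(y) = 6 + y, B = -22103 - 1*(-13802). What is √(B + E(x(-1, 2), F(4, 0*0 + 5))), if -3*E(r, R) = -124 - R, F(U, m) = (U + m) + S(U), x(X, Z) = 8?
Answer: 2*I*√18570/3 ≈ 90.848*I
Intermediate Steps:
B = -8301 (B = -22103 + 13802 = -8301)
F(U, m) = 6 + m + 2*U (F(U, m) = (U + m) + (6 + U) = 6 + m + 2*U)
E(r, R) = 124/3 + R/3 (E(r, R) = -(-124 - R)/3 = 124/3 + R/3)
√(B + E(x(-1, 2), F(4, 0*0 + 5))) = √(-8301 + (124/3 + (6 + (0*0 + 5) + 2*4)/3)) = √(-8301 + (124/3 + (6 + (0 + 5) + 8)/3)) = √(-8301 + (124/3 + (6 + 5 + 8)/3)) = √(-8301 + (124/3 + (⅓)*19)) = √(-8301 + (124/3 + 19/3)) = √(-8301 + 143/3) = √(-24760/3) = 2*I*√18570/3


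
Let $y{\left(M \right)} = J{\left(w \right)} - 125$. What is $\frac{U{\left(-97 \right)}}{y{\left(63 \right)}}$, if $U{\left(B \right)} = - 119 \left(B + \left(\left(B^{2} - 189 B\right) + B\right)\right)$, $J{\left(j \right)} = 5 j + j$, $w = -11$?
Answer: $\frac{3278212}{191} \approx 17163.0$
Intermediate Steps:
$J{\left(j \right)} = 6 j$
$y{\left(M \right)} = -191$ ($y{\left(M \right)} = 6 \left(-11\right) - 125 = -66 - 125 = -191$)
$U{\left(B \right)} = - 119 B^{2} + 22253 B$ ($U{\left(B \right)} = - 119 \left(B + \left(B^{2} - 188 B\right)\right) = - 119 \left(B^{2} - 187 B\right) = - 119 B^{2} + 22253 B$)
$\frac{U{\left(-97 \right)}}{y{\left(63 \right)}} = \frac{119 \left(-97\right) \left(187 - -97\right)}{-191} = 119 \left(-97\right) \left(187 + 97\right) \left(- \frac{1}{191}\right) = 119 \left(-97\right) 284 \left(- \frac{1}{191}\right) = \left(-3278212\right) \left(- \frac{1}{191}\right) = \frac{3278212}{191}$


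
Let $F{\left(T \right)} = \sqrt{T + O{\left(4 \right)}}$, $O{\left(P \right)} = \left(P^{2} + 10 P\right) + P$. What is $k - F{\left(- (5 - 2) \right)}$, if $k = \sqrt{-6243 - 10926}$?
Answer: $- \sqrt{57} + i \sqrt{17169} \approx -7.5498 + 131.03 i$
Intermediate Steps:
$O{\left(P \right)} = P^{2} + 11 P$
$k = i \sqrt{17169}$ ($k = \sqrt{-17169} = i \sqrt{17169} \approx 131.03 i$)
$F{\left(T \right)} = \sqrt{60 + T}$ ($F{\left(T \right)} = \sqrt{T + 4 \left(11 + 4\right)} = \sqrt{T + 4 \cdot 15} = \sqrt{T + 60} = \sqrt{60 + T}$)
$k - F{\left(- (5 - 2) \right)} = i \sqrt{17169} - \sqrt{60 - \left(5 - 2\right)} = i \sqrt{17169} - \sqrt{60 - 3} = i \sqrt{17169} - \sqrt{57} = - \sqrt{57} + i \sqrt{17169}$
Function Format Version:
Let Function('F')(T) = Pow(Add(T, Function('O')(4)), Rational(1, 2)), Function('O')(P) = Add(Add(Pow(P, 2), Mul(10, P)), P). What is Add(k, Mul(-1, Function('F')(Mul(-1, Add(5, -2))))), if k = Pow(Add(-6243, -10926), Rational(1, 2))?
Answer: Add(Mul(-1, Pow(57, Rational(1, 2))), Mul(I, Pow(17169, Rational(1, 2)))) ≈ Add(-7.5498, Mul(131.03, I))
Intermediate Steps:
Function('O')(P) = Add(Pow(P, 2), Mul(11, P))
k = Mul(I, Pow(17169, Rational(1, 2))) (k = Pow(-17169, Rational(1, 2)) = Mul(I, Pow(17169, Rational(1, 2))) ≈ Mul(131.03, I))
Function('F')(T) = Pow(Add(60, T), Rational(1, 2)) (Function('F')(T) = Pow(Add(T, Mul(4, Add(11, 4))), Rational(1, 2)) = Pow(Add(T, Mul(4, 15)), Rational(1, 2)) = Pow(Add(T, 60), Rational(1, 2)) = Pow(Add(60, T), Rational(1, 2)))
Add(k, Mul(-1, Function('F')(Mul(-1, Add(5, -2))))) = Add(Mul(I, Pow(17169, Rational(1, 2))), Mul(-1, Pow(Add(60, Mul(-1, Add(5, -2))), Rational(1, 2)))) = Add(Mul(I, Pow(17169, Rational(1, 2))), Mul(-1, Pow(Add(60, Mul(-1, 3)), Rational(1, 2)))) = Add(Mul(I, Pow(17169, Rational(1, 2))), Mul(-1, Pow(Add(60, -3), Rational(1, 2)))) = Add(Mul(I, Pow(17169, Rational(1, 2))), Mul(-1, Pow(57, Rational(1, 2)))) = Add(Mul(-1, Pow(57, Rational(1, 2))), Mul(I, Pow(17169, Rational(1, 2))))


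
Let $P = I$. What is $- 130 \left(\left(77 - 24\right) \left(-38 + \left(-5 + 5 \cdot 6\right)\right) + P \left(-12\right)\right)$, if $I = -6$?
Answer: $80210$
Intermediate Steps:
$P = -6$
$- 130 \left(\left(77 - 24\right) \left(-38 + \left(-5 + 5 \cdot 6\right)\right) + P \left(-12\right)\right) = - 130 \left(\left(77 - 24\right) \left(-38 + \left(-5 + 5 \cdot 6\right)\right) - -72\right) = - 130 \left(53 \left(-38 + \left(-5 + 30\right)\right) + 72\right) = - 130 \left(53 \left(-38 + 25\right) + 72\right) = - 130 \left(53 \left(-13\right) + 72\right) = - 130 \left(-689 + 72\right) = \left(-130\right) \left(-617\right) = 80210$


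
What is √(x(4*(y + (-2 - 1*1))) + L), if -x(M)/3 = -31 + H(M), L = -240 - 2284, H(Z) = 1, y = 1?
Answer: I*√2434 ≈ 49.336*I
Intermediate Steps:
L = -2524
x(M) = 90 (x(M) = -3*(-31 + 1) = -3*(-30) = 90)
√(x(4*(y + (-2 - 1*1))) + L) = √(90 - 2524) = √(-2434) = I*√2434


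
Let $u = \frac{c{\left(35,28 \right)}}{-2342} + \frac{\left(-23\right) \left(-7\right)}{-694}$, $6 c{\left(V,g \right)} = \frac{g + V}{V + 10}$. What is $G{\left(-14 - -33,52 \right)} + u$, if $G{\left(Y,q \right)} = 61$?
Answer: $\frac{1481535061}{24380220} \approx 60.768$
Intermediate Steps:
$c{\left(V,g \right)} = \frac{V + g}{6 \left(10 + V\right)}$ ($c{\left(V,g \right)} = \frac{\left(g + V\right) \frac{1}{V + 10}}{6} = \frac{\left(V + g\right) \frac{1}{10 + V}}{6} = \frac{\frac{1}{10 + V} \left(V + g\right)}{6} = \frac{V + g}{6 \left(10 + V\right)}$)
$u = - \frac{5658359}{24380220}$ ($u = \frac{\frac{1}{6} \frac{1}{10 + 35} \left(35 + 28\right)}{-2342} + \frac{\left(-23\right) \left(-7\right)}{-694} = \frac{1}{6} \cdot \frac{1}{45} \cdot 63 \left(- \frac{1}{2342}\right) + 161 \left(- \frac{1}{694}\right) = \frac{1}{6} \cdot \frac{1}{45} \cdot 63 \left(- \frac{1}{2342}\right) - \frac{161}{694} = \frac{7}{30} \left(- \frac{1}{2342}\right) - \frac{161}{694} = - \frac{7}{70260} - \frac{161}{694} = - \frac{5658359}{24380220} \approx -0.23209$)
$G{\left(-14 - -33,52 \right)} + u = 61 - \frac{5658359}{24380220} = \frac{1481535061}{24380220}$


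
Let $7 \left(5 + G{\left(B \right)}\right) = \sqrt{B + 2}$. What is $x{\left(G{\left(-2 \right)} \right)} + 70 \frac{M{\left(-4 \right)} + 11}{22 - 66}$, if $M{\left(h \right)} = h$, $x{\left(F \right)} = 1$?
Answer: $- \frac{223}{22} \approx -10.136$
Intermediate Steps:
$G{\left(B \right)} = -5 + \frac{\sqrt{2 + B}}{7}$ ($G{\left(B \right)} = -5 + \frac{\sqrt{B + 2}}{7} = -5 + \frac{\sqrt{2 + B}}{7}$)
$x{\left(G{\left(-2 \right)} \right)} + 70 \frac{M{\left(-4 \right)} + 11}{22 - 66} = 1 + 70 \frac{-4 + 11}{22 - 66} = 1 + 70 \frac{7}{-44} = 1 + 70 \cdot 7 \left(- \frac{1}{44}\right) = 1 + 70 \left(- \frac{7}{44}\right) = 1 - \frac{245}{22} = - \frac{223}{22}$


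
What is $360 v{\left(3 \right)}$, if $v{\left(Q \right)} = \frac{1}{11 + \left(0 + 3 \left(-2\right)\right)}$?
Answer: $72$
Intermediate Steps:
$v{\left(Q \right)} = \frac{1}{5}$ ($v{\left(Q \right)} = \frac{1}{11 + \left(0 - 6\right)} = \frac{1}{11 - 6} = \frac{1}{5}$)
$360 v{\left(3 \right)} = 360 \cdot \frac{1}{5} = 72$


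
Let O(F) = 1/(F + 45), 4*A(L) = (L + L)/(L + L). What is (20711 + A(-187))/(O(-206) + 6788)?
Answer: 4446015/1457156 ≈ 3.0512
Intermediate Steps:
A(L) = 1/4 (A(L) = ((L + L)/(L + L))/4 = ((2*L)/((2*L)))/4 = ((2*L)*(1/(2*L)))/4 = (1/4)*1 = 1/4)
O(F) = 1/(45 + F)
(20711 + A(-187))/(O(-206) + 6788) = (20711 + 1/4)/(1/(45 - 206) + 6788) = 82845/(4*(1/(-161) + 6788)) = 82845/(4*(-1/161 + 6788)) = 82845/(4*(1092867/161)) = (82845/4)*(161/1092867) = 4446015/1457156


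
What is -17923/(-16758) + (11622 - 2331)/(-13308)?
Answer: 13803451/37169244 ≈ 0.37137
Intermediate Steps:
-17923/(-16758) + (11622 - 2331)/(-13308) = -17923*(-1/16758) + 9291*(-1/13308) = 17923/16758 - 3097/4436 = 13803451/37169244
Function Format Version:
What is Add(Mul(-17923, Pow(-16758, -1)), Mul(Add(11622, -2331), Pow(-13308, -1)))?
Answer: Rational(13803451, 37169244) ≈ 0.37137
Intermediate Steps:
Add(Mul(-17923, Pow(-16758, -1)), Mul(Add(11622, -2331), Pow(-13308, -1))) = Add(Mul(-17923, Rational(-1, 16758)), Mul(9291, Rational(-1, 13308))) = Add(Rational(17923, 16758), Rational(-3097, 4436)) = Rational(13803451, 37169244)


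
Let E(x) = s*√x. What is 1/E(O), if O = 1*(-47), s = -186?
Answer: I*√47/8742 ≈ 0.00078422*I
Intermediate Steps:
O = -47
E(x) = -186*√x
1/E(O) = 1/(-186*I*√47) = I*√47/8742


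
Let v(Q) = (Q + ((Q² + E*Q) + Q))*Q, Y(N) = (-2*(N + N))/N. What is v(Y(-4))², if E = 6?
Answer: 4096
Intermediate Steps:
Y(N) = -4 (Y(N) = (-4*N)/N = -4)
v(Q) = Q*(Q² + 8*Q) (v(Q) = (Q + ((Q² + 6*Q) + Q))*Q = (Q + (Q² + 7*Q))*Q = (Q² + 8*Q)*Q = Q*(Q² + 8*Q))
v(Y(-4))² = ((-4)²*(8 - 4))² = (16*4)² = 64² = 4096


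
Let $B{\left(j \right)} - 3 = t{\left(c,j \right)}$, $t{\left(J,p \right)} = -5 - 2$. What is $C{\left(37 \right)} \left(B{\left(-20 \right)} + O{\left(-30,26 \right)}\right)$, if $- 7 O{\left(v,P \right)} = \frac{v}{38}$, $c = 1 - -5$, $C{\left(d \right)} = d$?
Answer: $- \frac{19129}{133} \approx -143.83$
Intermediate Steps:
$c = 6$ ($c = 1 + 5 = 6$)
$O{\left(v,P \right)} = - \frac{v}{266}$ ($O{\left(v,P \right)} = - \frac{v \frac{1}{38}}{7} = - \frac{\frac{1}{38} v}{7} = - \frac{v}{266}$)
$t{\left(J,p \right)} = -7$ ($t{\left(J,p \right)} = -5 - 2 = -7$)
$B{\left(j \right)} = -4$ ($B{\left(j \right)} = 3 - 7 = -4$)
$C{\left(37 \right)} \left(B{\left(-20 \right)} + O{\left(-30,26 \right)}\right) = 37 \left(-4 - - \frac{15}{133}\right) = 37 \left(-4 + \frac{15}{133}\right) = 37 \left(- \frac{517}{133}\right) = - \frac{19129}{133}$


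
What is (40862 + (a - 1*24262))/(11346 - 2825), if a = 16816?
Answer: 33416/8521 ≈ 3.9216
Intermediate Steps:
(40862 + (a - 1*24262))/(11346 - 2825) = (40862 + (16816 - 1*24262))/(11346 - 2825) = (40862 + (16816 - 24262))/8521 = (40862 - 7446)*(1/8521) = 33416*(1/8521) = 33416/8521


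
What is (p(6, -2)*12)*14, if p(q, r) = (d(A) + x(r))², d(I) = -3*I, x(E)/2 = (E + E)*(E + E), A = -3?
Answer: 282408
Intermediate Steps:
x(E) = 8*E² (x(E) = 2*((E + E)*(E + E)) = 2*((2*E)*(2*E)) = 2*(4*E²) = 8*E²)
p(q, r) = (9 + 8*r²)² (p(q, r) = (-3*(-3) + 8*r²)² = (9 + 8*r²)²)
(p(6, -2)*12)*14 = ((9 + 8*(-2)²)²*12)*14 = ((9 + 8*4)²*12)*14 = ((9 + 32)²*12)*14 = (41²*12)*14 = (1681*12)*14 = 20172*14 = 282408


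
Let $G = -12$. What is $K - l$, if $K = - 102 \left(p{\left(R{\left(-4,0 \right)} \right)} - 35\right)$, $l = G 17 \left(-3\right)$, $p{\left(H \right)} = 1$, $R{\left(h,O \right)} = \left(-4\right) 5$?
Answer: $2856$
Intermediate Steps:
$R{\left(h,O \right)} = -20$
$l = 612$ ($l = \left(-12\right) 17 \left(-3\right) = \left(-204\right) \left(-3\right) = 612$)
$K = 3468$ ($K = - 102 \left(1 - 35\right) = \left(-102\right) \left(-34\right) = 3468$)
$K - l = 3468 - 612 = 2856$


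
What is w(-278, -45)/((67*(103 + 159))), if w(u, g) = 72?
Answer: 36/8777 ≈ 0.0041016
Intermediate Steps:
w(-278, -45)/((67*(103 + 159))) = 72/((67*(103 + 159))) = 72/((67*262)) = 72/17554 = 72*(1/17554) = 36/8777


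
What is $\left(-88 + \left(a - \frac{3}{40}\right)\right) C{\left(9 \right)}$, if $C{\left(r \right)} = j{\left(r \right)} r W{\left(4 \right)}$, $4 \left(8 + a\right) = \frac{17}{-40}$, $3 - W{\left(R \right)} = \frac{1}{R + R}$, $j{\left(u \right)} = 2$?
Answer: $- \frac{3185523}{640} \approx -4977.4$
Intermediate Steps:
$W{\left(R \right)} = 3 - \frac{1}{2 R}$ ($W{\left(R \right)} = 3 - \frac{1}{R + R} = 3 - \frac{1}{2 R}$)
$a = - \frac{1297}{160}$ ($a = -8 + \frac{17 \frac{1}{-40}}{4} = -8 + \frac{17 \left(- \frac{1}{40}\right)}{4} = -8 + \frac{1}{4} \left(- \frac{17}{40}\right) = -8 - \frac{17}{160} = - \frac{1297}{160} \approx -8.1062$)
$C{\left(r \right)} = \frac{23 r}{4}$ ($C{\left(r \right)} = 2 r \left(3 - \frac{1}{2 \cdot 4}\right) = 2 r \left(3 - \frac{1}{8}\right) = 2 r \frac{23}{8} = \frac{23 r}{4}$)
$\left(-88 + \left(a - \frac{3}{40}\right)\right) C{\left(9 \right)} = \left(-88 - \left(\frac{1297}{160} + \frac{3}{40}\right)\right) \frac{23}{4} \cdot 9 = \left(-88 - \left(\frac{1297}{160} + 3 \cdot \frac{1}{40}\right)\right) \frac{207}{4} = \left(-88 - \frac{1309}{160}\right) \frac{207}{4} = \left(- \frac{15389}{160}\right) \frac{207}{4} = - \frac{3185523}{640}$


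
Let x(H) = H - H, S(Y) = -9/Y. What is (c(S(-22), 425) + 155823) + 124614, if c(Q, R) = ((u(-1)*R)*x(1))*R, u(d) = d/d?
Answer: 280437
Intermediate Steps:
u(d) = 1
x(H) = 0
c(Q, R) = 0 (c(Q, R) = ((1*R)*0)*R = (R*0)*R = 0*R = 0)
(c(S(-22), 425) + 155823) + 124614 = (0 + 155823) + 124614 = 155823 + 124614 = 280437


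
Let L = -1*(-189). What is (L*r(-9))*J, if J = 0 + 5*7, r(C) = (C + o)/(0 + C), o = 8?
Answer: 735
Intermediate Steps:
r(C) = (8 + C)/C (r(C) = (C + 8)/(0 + C) = (8 + C)/C)
L = 189
J = 35 (J = 0 + 35 = 35)
(L*r(-9))*J = (189*((8 - 9)/(-9)))*35 = (189*(-1/9*(-1)))*35 = (189*(1/9))*35 = 21*35 = 735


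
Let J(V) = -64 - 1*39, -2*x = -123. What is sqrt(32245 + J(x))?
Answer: sqrt(32142) ≈ 179.28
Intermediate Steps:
x = 123/2 (x = -1/2*(-123) = 123/2 ≈ 61.500)
J(V) = -103 (J(V) = -64 - 39 = -103)
sqrt(32245 + J(x)) = sqrt(32245 - 103) = sqrt(32142)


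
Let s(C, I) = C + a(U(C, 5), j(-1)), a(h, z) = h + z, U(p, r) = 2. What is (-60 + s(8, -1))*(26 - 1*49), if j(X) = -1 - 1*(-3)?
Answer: 1104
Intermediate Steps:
j(X) = 2 (j(X) = -1 + 3 = 2)
s(C, I) = 4 + C (s(C, I) = C + (2 + 2) = C + 4 = 4 + C)
(-60 + s(8, -1))*(26 - 1*49) = (-60 + (4 + 8))*(26 - 1*49) = (-60 + 12)*(26 - 49) = -48*(-23) = 1104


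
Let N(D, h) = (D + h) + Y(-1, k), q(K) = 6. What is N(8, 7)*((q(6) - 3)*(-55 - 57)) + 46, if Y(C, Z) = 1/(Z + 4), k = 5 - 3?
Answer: -5050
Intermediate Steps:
k = 2
Y(C, Z) = 1/(4 + Z)
N(D, h) = ⅙ + D + h (N(D, h) = (D + h) + 1/(4 + 2) = (D + h) + 1/6 = (D + h) + ⅙ = ⅙ + D + h)
N(8, 7)*((q(6) - 3)*(-55 - 57)) + 46 = (⅙ + 8 + 7)*((6 - 3)*(-55 - 57)) + 46 = 91*(3*(-112))/6 + 46 = (91/6)*(-336) + 46 = -5096 + 46 = -5050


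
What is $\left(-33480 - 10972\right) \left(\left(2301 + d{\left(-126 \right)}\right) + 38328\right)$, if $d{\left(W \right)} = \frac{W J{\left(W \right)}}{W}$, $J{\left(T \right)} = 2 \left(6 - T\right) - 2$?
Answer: $-1817686732$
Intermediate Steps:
$J{\left(T \right)} = 10 - 2 T$ ($J{\left(T \right)} = \left(12 - 2 T\right) - 2 = 10 - 2 T$)
$d{\left(W \right)} = 10 - 2 W$ ($d{\left(W \right)} = \frac{W \left(10 - 2 W\right)}{W} = 10 - 2 W$)
$\left(-33480 - 10972\right) \left(\left(2301 + d{\left(-126 \right)}\right) + 38328\right) = \left(-33480 - 10972\right) \left(\left(2301 + \left(10 - -252\right)\right) + 38328\right) = - 44452 \left(\left(2301 + \left(10 + 252\right)\right) + 38328\right) = - 44452 \left(\left(2301 + 262\right) + 38328\right) = - 44452 \left(2563 + 38328\right) = \left(-44452\right) 40891 = -1817686732$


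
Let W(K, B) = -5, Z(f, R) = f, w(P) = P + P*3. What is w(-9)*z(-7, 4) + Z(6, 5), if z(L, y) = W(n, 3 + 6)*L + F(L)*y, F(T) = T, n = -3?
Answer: -246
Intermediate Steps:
w(P) = 4*P (w(P) = P + 3*P = 4*P)
z(L, y) = -5*L + L*y
w(-9)*z(-7, 4) + Z(6, 5) = (4*(-9))*(-7*(-5 + 4)) + 6 = -(-252)*(-1) + 6 = -36*7 + 6 = -252 + 6 = -246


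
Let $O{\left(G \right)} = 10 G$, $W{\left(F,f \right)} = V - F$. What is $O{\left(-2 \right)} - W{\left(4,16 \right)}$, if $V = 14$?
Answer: $-30$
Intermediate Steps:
$W{\left(F,f \right)} = 14 - F$
$O{\left(-2 \right)} - W{\left(4,16 \right)} = 10 \left(-2\right) - \left(14 - 4\right) = -20 - \left(14 - 4\right) = -20 - 10 = -30$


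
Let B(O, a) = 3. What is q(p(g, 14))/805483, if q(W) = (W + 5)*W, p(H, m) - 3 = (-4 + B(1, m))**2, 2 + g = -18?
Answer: 36/805483 ≈ 4.4694e-5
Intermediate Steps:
g = -20 (g = -2 - 18 = -20)
p(H, m) = 4 (p(H, m) = 3 + (-4 + 3)**2 = 3 + (-1)**2 = 3 + 1 = 4)
q(W) = W*(5 + W) (q(W) = (5 + W)*W = W*(5 + W))
q(p(g, 14))/805483 = (4*(5 + 4))/805483 = (4*9)*(1/805483) = 36*(1/805483) = 36/805483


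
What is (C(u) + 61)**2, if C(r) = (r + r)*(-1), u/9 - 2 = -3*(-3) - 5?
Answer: 2209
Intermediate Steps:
u = 54 (u = 18 + 9*(-3*(-3) - 5) = 18 + 9*(9 - 5) = 18 + 9*4 = 18 + 36 = 54)
C(r) = -2*r (C(r) = (2*r)*(-1) = -2*r)
(C(u) + 61)**2 = (-2*54 + 61)**2 = (-108 + 61)**2 = (-47)**2 = 2209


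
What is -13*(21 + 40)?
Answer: -793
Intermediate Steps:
-13*(21 + 40) = -13*61 = -793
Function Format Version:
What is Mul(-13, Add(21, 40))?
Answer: -793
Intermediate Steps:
Mul(-13, Add(21, 40)) = Mul(-13, 61) = -793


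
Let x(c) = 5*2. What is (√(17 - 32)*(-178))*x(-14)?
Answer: -1780*I*√15 ≈ -6893.9*I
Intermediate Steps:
x(c) = 10
(√(17 - 32)*(-178))*x(-14) = (√(17 - 32)*(-178))*10 = (√(-15)*(-178))*10 = ((I*√15)*(-178))*10 = -178*I*√15*10 = -1780*I*√15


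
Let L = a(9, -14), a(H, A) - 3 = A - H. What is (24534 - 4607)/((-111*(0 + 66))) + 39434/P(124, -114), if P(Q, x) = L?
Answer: -36161503/18315 ≈ -1974.4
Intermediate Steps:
a(H, A) = 3 + A - H (a(H, A) = 3 + (A - H) = 3 + A - H)
L = -20 (L = 3 - 14 - 1*9 = 3 - 14 - 9 = -20)
P(Q, x) = -20
(24534 - 4607)/((-111*(0 + 66))) + 39434/P(124, -114) = (24534 - 4607)/((-111*(0 + 66))) + 39434/(-20) = 19927/((-111*66)) + 39434*(-1/20) = 19927/(-7326) - 19717/10 = 19927*(-1/7326) - 19717/10 = -19927/7326 - 19717/10 = -36161503/18315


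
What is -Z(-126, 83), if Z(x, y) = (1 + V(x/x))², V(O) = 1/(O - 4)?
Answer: -4/9 ≈ -0.44444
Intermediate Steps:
V(O) = 1/(-4 + O)
Z(x, y) = 4/9 (Z(x, y) = (1 + 1/(-4 + x/x))² = (1 + 1/(-4 + 1))² = (1 + 1/(-3))² = (1 - ⅓)² = (⅔)² = 4/9)
-Z(-126, 83) = -1*4/9 = -4/9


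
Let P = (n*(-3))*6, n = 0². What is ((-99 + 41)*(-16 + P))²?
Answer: 861184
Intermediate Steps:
n = 0
P = 0 (P = (0*(-3))*6 = 0*6 = 0)
((-99 + 41)*(-16 + P))² = ((-99 + 41)*(-16 + 0))² = (-58*(-16))² = 928² = 861184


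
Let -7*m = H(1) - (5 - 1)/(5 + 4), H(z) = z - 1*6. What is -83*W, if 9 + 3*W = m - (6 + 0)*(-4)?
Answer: -11786/27 ≈ -436.52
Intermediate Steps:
H(z) = -6 + z (H(z) = z - 6 = -6 + z)
m = 7/9 (m = -((-6 + 1) - (5 - 1)/(5 + 4))/7 = -(-5 - 4/9)/7 = -⅐*(-49/9) = 7/9 ≈ 0.77778)
W = 142/27 (W = -3 + (7/9 - (6 + 0)*(-4))/3 = -3 + (7/9 - 6*(-4))/3 = -3 + (7/9 - 1*(-24))/3 = -3 + (7/9 + 24)/3 = -3 + (⅓)*(223/9) = -3 + 223/27 = 142/27 ≈ 5.2593)
-83*W = -83*142/27 = -11786/27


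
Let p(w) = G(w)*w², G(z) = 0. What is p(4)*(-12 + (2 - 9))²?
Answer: 0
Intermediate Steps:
p(w) = 0 (p(w) = 0*w² = 0)
p(4)*(-12 + (2 - 9))² = 0*(-12 + (2 - 9))² = 0*(-12 - 7)² = 0*(-19)² = 0*361 = 0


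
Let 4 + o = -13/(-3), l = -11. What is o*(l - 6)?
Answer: -17/3 ≈ -5.6667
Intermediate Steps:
o = ⅓ (o = -4 - 13/(-3) = -4 - 13*(-⅓) = -4 + 13/3 = ⅓ ≈ 0.33333)
o*(l - 6) = (-11 - 6)/3 = (⅓)*(-17) = -17/3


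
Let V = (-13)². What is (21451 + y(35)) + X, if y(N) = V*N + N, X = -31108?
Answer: -3707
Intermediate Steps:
V = 169
y(N) = 170*N (y(N) = 169*N + N = 170*N)
(21451 + y(35)) + X = (21451 + 170*35) - 31108 = (21451 + 5950) - 31108 = 27401 - 31108 = -3707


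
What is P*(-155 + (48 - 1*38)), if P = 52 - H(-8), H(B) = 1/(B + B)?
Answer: -120785/16 ≈ -7549.1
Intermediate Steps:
H(B) = 1/(2*B)
P = 833/16 (P = 52 - 1/(2*(-8)) = 52 - (-1)/(2*8) = 52 - 1*(-1/16) = 52 + 1/16 = 833/16 ≈ 52.063)
P*(-155 + (48 - 1*38)) = 833*(-155 + (48 - 1*38))/16 = 833*(-155 + (48 - 38))/16 = 833*(-155 + 10)/16 = (833/16)*(-145) = -120785/16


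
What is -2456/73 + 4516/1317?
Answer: -2904884/96141 ≈ -30.215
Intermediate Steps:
-2456/73 + 4516/1317 = -2904884/96141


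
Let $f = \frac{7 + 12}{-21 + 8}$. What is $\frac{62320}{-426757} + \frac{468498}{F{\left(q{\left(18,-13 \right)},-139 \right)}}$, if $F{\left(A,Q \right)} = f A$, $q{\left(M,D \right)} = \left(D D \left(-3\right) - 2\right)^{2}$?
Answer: $- \frac{2905925043298}{2100727976023} \approx -1.3833$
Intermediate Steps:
$f = - \frac{19}{13}$ ($f = \frac{19}{-13} = 19 \left(- \frac{1}{13}\right) = - \frac{19}{13} \approx -1.4615$)
$q{\left(M,D \right)} = \left(-2 - 3 D^{2}\right)^{2}$ ($q{\left(M,D \right)} = \left(D^{2} \left(-3\right) - 2\right)^{2} = \left(- 3 D^{2} - 2\right)^{2} = \left(-2 - 3 D^{2}\right)^{2}$)
$F{\left(A,Q \right)} = - \frac{19 A}{13}$
$\frac{62320}{-426757} + \frac{468498}{F{\left(q{\left(18,-13 \right)},-139 \right)}} = \frac{62320}{-426757} + \frac{468498}{\left(- \frac{19}{13}\right) \left(2 + 3 \left(-13\right)^{2}\right)^{2}} = 62320 \left(- \frac{1}{426757}\right) + \frac{468498}{\left(- \frac{19}{13}\right) \left(2 + 3 \cdot 169\right)^{2}} = - \frac{62320}{426757} + \frac{468498}{\left(- \frac{19}{13}\right) \left(2 + 507\right)^{2}} = - \frac{62320}{426757} + \frac{468498}{\left(- \frac{19}{13}\right) 509^{2}} = - \frac{62320}{426757} + \frac{468498}{\left(- \frac{19}{13}\right) 259081} = - \frac{62320}{426757} + \frac{468498}{- \frac{4922539}{13}} = - \frac{62320}{426757} + 468498 \left(- \frac{13}{4922539}\right) = - \frac{62320}{426757} - \frac{6090474}{4922539} = - \frac{2905925043298}{2100727976023}$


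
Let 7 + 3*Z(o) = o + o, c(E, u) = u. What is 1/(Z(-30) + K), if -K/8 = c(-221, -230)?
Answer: 3/5453 ≈ 0.00055016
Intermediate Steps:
K = 1840 (K = -8*(-230) = 1840)
Z(o) = -7/3 + 2*o/3 (Z(o) = -7/3 + (o + o)/3 = -7/3 + (2*o)/3 = -7/3 + 2*o/3)
1/(Z(-30) + K) = 1/((-7/3 + (2/3)*(-30)) + 1840) = 1/((-7/3 - 20) + 1840) = 1/(-67/3 + 1840) = 1/(5453/3) = 3/5453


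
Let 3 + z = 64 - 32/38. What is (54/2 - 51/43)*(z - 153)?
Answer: -1958040/817 ≈ -2396.6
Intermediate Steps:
z = 1143/19 (z = -3 + (64 - 32/38) = -3 + (64 - 1*16/19) = -3 + (64 - 16/19) = -3 + 1200/19 = 1143/19 ≈ 60.158)
(54/2 - 51/43)*(z - 153) = (54/2 - 51/43)*(1143/19 - 153) = (54*(1/2) - 51*1/43)*(-1764/19) = (27 - 51/43)*(-1764/19) = (1110/43)*(-1764/19) = -1958040/817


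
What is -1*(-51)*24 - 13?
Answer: 1211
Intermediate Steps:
-1*(-51)*24 - 13 = 51*24 - 13 = 1224 - 13 = 1211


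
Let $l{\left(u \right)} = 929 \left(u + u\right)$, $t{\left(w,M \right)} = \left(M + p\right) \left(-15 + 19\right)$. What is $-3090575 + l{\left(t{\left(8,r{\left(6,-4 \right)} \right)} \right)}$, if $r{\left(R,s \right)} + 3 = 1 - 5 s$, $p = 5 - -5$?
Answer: $-2882479$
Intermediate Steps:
$p = 10$ ($p = 5 + 5 = 10$)
$r{\left(R,s \right)} = -2 - 5 s$ ($r{\left(R,s \right)} = -3 - \left(-1 + 5 s\right) = -2 - 5 s$)
$t{\left(w,M \right)} = 40 + 4 M$ ($t{\left(w,M \right)} = \left(M + 10\right) \left(-15 + 19\right) = \left(10 + M\right) 4 = 40 + 4 M$)
$l{\left(u \right)} = 1858 u$ ($l{\left(u \right)} = 929 \cdot 2 u = 1858 u$)
$-3090575 + l{\left(t{\left(8,r{\left(6,-4 \right)} \right)} \right)} = -3090575 + 1858 \left(40 + 4 \left(-2 - -20\right)\right) = -3090575 + 1858 \left(40 + 4 \left(-2 + 20\right)\right) = -3090575 + 1858 \left(40 + 4 \cdot 18\right) = -3090575 + 1858 \left(40 + 72\right) = -3090575 + 1858 \cdot 112 = -3090575 + 208096 = -2882479$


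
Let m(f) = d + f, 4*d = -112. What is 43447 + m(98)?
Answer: 43517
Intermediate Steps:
d = -28 (d = (1/4)*(-112) = -28)
m(f) = -28 + f
43447 + m(98) = 43447 + (-28 + 98) = 43447 + 70 = 43517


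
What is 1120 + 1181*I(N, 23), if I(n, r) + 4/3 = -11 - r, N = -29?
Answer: -121826/3 ≈ -40609.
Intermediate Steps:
I(n, r) = -37/3 - r (I(n, r) = -4/3 + (-11 - r) = -37/3 - r)
1120 + 1181*I(N, 23) = 1120 + 1181*(-37/3 - 1*23) = 1120 + 1181*(-37/3 - 23) = 1120 + 1181*(-106/3) = 1120 - 125186/3 = -121826/3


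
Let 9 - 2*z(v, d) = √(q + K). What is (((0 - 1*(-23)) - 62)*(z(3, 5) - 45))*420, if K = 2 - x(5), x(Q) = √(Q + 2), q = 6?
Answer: 663390 + 8190*√(8 - √7) ≈ 6.8234e+5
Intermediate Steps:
x(Q) = √(2 + Q)
K = 2 - √7 (K = 2 - √(2 + 5) = 2 - √7 ≈ -0.64575)
z(v, d) = 9/2 - √(8 - √7)/2 (z(v, d) = 9/2 - √(6 + (2 - √7))/2 = 9/2 - √(8 - √7)/2)
(((0 - 1*(-23)) - 62)*(z(3, 5) - 45))*420 = (((0 - 1*(-23)) - 62)*((9/2 - √(8 - √7)/2) - 45))*420 = (((0 + 23) - 62)*(-81/2 - √(8 - √7)/2))*420 = ((23 - 62)*(-81/2 - √(8 - √7)/2))*420 = -39*(-81/2 - √(8 - √7)/2)*420 = (3159/2 + 39*√(8 - √7)/2)*420 = 663390 + 8190*√(8 - √7)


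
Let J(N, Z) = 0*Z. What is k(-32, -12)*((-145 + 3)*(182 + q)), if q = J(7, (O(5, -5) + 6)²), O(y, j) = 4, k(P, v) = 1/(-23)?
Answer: 25844/23 ≈ 1123.7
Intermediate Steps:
k(P, v) = -1/23
J(N, Z) = 0
q = 0
k(-32, -12)*((-145 + 3)*(182 + q)) = -(-145 + 3)*(182 + 0)/23 = -(-142)*182/23 = -1/23*(-25844) = 25844/23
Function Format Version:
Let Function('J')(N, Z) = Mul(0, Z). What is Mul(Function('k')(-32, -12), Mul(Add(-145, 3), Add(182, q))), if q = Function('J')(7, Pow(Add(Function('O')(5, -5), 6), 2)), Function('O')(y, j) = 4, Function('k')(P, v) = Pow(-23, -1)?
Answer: Rational(25844, 23) ≈ 1123.7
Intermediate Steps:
Function('k')(P, v) = Rational(-1, 23)
Function('J')(N, Z) = 0
q = 0
Mul(Function('k')(-32, -12), Mul(Add(-145, 3), Add(182, q))) = Mul(Rational(-1, 23), Mul(Add(-145, 3), Add(182, 0))) = Mul(Rational(-1, 23), Mul(-142, 182)) = Mul(Rational(-1, 23), -25844) = Rational(25844, 23)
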